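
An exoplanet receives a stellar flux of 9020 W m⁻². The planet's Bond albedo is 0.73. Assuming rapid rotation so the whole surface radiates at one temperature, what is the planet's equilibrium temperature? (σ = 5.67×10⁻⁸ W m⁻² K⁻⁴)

T_eq ≈ 322 K

Energy balance: absorbed = emitted ⇒ πR²·S(1−A) = 4πR²·σT_eq⁴, so T_eq⁴ = S(1−A)/(4σ).
T_eq = [9020 × 0.27 / (4 × 5.67×10⁻⁸)]^(1/4) = (1.07×10¹⁰)^(1/4) = 322 K.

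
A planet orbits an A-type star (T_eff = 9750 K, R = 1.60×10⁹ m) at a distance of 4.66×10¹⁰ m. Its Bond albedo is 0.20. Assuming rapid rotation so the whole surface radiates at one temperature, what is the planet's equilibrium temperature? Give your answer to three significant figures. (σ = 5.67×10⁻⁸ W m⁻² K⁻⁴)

T_eq ≈ 1210 K

L = 4πR_⋆²σT_⋆⁴ = 4π(1.60×10⁹)² × 5.67×10⁻⁸ × (9750)⁴ = 1.65×10²⁸ W.
S = L/(4πd²) = 6.04×10⁵ W m⁻².
Energy balance: absorbed = emitted ⇒ πR²·S(1−A) = 4πR²·σT_eq⁴, so T_eq⁴ = S(1−A)/(4σ).
T_eq = [6.04×10⁵ × 0.80 / (4 × 5.67×10⁻⁸)]^(1/4) = (2.13×10¹²)^(1/4) = 1210 K.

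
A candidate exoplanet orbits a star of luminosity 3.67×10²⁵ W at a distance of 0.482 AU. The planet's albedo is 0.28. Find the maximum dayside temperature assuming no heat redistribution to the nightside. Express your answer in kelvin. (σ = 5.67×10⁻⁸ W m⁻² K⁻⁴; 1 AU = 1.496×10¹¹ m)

T_ss ≈ 291 K

d = 0.482 AU = 7.21×10¹⁰ m.
Flux: S = L/(4πd²) = 3.67×10²⁵/(4π×(7.21×10¹⁰)²) = 562 W m⁻².
With no redistribution each surface element balances locally: S(1−A) = σT⁴.
T = [562 × 0.72 / 5.67×10⁻⁸]^(1/4) = (7.13×10⁹)^(1/4) = 291 K.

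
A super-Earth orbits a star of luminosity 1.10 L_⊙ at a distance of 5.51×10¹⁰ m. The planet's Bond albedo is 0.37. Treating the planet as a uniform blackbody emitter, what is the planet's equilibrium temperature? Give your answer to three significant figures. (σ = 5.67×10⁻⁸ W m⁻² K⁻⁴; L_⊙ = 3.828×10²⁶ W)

T_eq ≈ 418 K

L = 1.10 × 3.828×10²⁶ = 4.21×10²⁶ W.
Flux: S = L/(4πd²) = 4.21×10²⁶/(4π×(5.51×10¹⁰)²) = 1.10×10⁴ W m⁻².
Energy balance: absorbed = emitted ⇒ πR²·S(1−A) = 4πR²·σT_eq⁴, so T_eq⁴ = S(1−A)/(4σ).
T_eq = [1.10×10⁴ × 0.63 / (4 × 5.67×10⁻⁸)]^(1/4) = (3.07×10¹⁰)^(1/4) = 418 K.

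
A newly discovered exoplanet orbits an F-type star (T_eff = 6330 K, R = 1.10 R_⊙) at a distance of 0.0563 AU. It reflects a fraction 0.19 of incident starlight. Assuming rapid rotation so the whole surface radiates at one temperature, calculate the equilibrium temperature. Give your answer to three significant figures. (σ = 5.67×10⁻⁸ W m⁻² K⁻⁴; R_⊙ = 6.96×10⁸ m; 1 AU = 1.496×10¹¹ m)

T_eq ≈ 1280 K

R_⋆ = 1.10 × 6.96×10⁸ = 7.66×10⁸ m.
d = 0.0563 AU = 8.42×10⁹ m.
L = 4πR_⋆²σT_⋆⁴ = 4π(7.66×10⁸)² × 5.67×10⁻⁸ × (6330)⁴ = 6.71×10²⁶ W.
S = L/(4πd²) = 7.52×10⁵ W m⁻².
Energy balance: absorbed = emitted ⇒ πR²·S(1−A) = 4πR²·σT_eq⁴, so T_eq⁴ = S(1−A)/(4σ).
T_eq = [7.52×10⁵ × 0.81 / (4 × 5.67×10⁻⁸)]^(1/4) = (2.69×10¹²)^(1/4) = 1280 K.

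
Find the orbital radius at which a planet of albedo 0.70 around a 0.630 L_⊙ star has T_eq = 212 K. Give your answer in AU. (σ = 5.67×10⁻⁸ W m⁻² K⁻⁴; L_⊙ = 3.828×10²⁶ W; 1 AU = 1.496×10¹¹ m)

L = 0.630 × 3.828×10²⁶ = 2.41×10²⁶ W.
From T_eq⁴ = L(1−A)/(16πσd²): d = √[L(1−A)/(16πσT_eq⁴)].
d = √[2.41×10²⁶ × 0.30 / (16π × 5.67×10⁻⁸ × (212)⁴)] = 1.12×10¹¹ m = 0.749 AU.

d ≈ 0.749 AU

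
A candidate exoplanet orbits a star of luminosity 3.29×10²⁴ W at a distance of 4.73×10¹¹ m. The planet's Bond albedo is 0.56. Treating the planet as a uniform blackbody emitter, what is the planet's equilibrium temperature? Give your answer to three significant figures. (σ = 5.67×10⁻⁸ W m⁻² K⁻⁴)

Flux: S = L/(4πd²) = 3.29×10²⁴/(4π×(4.73×10¹¹)²) = 1.17 W m⁻².
Energy balance: absorbed = emitted ⇒ πR²·S(1−A) = 4πR²·σT_eq⁴, so T_eq⁴ = S(1−A)/(4σ).
T_eq = [1.17 × 0.44 / (4 × 5.67×10⁻⁸)]^(1/4) = (2.27×10⁶)^(1/4) = 38.8 K.

T_eq ≈ 38.8 K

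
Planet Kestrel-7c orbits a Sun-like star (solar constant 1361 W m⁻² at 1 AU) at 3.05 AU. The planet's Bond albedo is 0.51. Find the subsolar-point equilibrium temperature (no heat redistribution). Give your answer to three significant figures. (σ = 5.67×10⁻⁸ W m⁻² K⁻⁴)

T_ss ≈ 189 K

Flux at 3.05 AU: S = 1361/3.05² = 146 W m⁻².
At the subsolar point the surface absorbs S(1−A) and emits σT⁴ per unit area — no factor of 4, since only the local patch is in balance.
T = [146 × 0.49 / 5.67×10⁻⁸]^(1/4) = (1.26×10⁹)^(1/4) = 189 K.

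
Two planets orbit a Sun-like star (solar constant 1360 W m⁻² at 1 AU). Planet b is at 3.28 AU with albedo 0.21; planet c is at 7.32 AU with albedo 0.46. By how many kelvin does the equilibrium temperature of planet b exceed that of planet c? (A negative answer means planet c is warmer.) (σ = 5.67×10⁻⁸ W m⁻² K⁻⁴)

T_eq = [S₀(1−A)/(4σd²)]^(1/4), so T ∝ (1−A)^(1/4) / √d.
T₁ = [1360×0.79/(4×5.67×10⁻⁸×3.28²)]^(1/4) = 144.86 K.
T₂ = [1360×0.54/(4×5.67×10⁻⁸×7.32²)]^(1/4) = 88.17 K.

ΔT ≈ 56.7 K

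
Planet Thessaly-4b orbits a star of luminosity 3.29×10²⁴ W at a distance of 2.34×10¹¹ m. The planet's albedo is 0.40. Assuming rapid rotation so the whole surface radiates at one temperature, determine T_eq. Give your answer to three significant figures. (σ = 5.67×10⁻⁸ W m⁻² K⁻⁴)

T_eq ≈ 59.6 K

Flux: S = L/(4πd²) = 3.29×10²⁴/(4π×(2.34×10¹¹)²) = 4.78 W m⁻².
Energy balance: absorbed = emitted ⇒ πR²·S(1−A) = 4πR²·σT_eq⁴, so T_eq⁴ = S(1−A)/(4σ).
T_eq = [4.78 × 0.60 / (4 × 5.67×10⁻⁸)]^(1/4) = (1.26×10⁷)^(1/4) = 59.6 K.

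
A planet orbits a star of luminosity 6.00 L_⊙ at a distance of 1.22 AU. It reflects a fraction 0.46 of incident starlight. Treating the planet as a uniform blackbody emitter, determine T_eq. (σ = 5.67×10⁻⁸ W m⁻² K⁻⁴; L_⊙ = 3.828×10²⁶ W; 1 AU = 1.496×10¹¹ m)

d = 1.22 AU = 1.83×10¹¹ m.
L = 6.00 × 3.828×10²⁶ = 2.30×10²⁷ W.
Flux: S = L/(4πd²) = 2.30×10²⁷/(4π×(1.83×10¹¹)²) = 5490 W m⁻².
Energy balance: absorbed = emitted ⇒ πR²·S(1−A) = 4πR²·σT_eq⁴, so T_eq⁴ = S(1−A)/(4σ).
T_eq = [5490 × 0.54 / (4 × 5.67×10⁻⁸)]^(1/4) = (1.31×10¹⁰)^(1/4) = 338 K.

T_eq ≈ 338 K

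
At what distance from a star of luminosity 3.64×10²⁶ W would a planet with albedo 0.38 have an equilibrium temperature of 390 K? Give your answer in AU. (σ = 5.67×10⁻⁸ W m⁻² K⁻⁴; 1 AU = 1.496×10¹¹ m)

d ≈ 0.391 AU

From T_eq⁴ = L(1−A)/(16πσd²): d = √[L(1−A)/(16πσT_eq⁴)].
d = √[3.64×10²⁶ × 0.62 / (16π × 5.67×10⁻⁸ × (390)⁴)] = 5.85×10¹⁰ m = 0.391 AU.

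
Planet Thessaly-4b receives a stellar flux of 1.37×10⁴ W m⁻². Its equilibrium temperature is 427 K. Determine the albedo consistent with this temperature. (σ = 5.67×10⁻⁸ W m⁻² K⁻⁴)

From T_eq⁴ = S(1−A)/(4σ): 1−A = 4σT_eq⁴/S.
1−A = 4 × 5.67×10⁻⁸ × (427)⁴ / 1.37×10⁴ = 0.550.

A ≈ 0.45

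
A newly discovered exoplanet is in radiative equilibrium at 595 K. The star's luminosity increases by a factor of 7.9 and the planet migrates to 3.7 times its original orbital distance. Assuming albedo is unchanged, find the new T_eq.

T_eq ≈ 519 K

T_eq ∝ L^(1/4) · d^(−1/2).
T′ = 595 × 7.9^(1/4) / 3.7^(1/2) = 519 K.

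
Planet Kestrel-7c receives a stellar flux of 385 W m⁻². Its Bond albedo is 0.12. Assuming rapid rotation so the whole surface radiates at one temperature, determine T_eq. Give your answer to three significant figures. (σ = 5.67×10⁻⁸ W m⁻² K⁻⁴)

Energy balance: absorbed = emitted ⇒ πR²·S(1−A) = 4πR²·σT_eq⁴, so T_eq⁴ = S(1−A)/(4σ).
T_eq = [385 × 0.88 / (4 × 5.67×10⁻⁸)]^(1/4) = (1.49×10⁹)^(1/4) = 197 K.

T_eq ≈ 197 K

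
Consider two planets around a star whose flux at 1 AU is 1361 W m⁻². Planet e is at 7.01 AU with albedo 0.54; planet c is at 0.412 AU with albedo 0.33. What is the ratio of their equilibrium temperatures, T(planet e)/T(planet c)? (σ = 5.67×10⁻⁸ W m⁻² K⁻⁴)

T₁/T₂ ≈ 0.221

T_eq = [S₀(1−A)/(4σd²)]^(1/4), so T ∝ (1−A)^(1/4) / √d.
T₁ = [1361×0.46/(4×5.67×10⁻⁸×7.01²)]^(1/4) = 86.57 K.
T₂ = [1361×0.67/(4×5.67×10⁻⁸×0.412²)]^(1/4) = 392.31 K.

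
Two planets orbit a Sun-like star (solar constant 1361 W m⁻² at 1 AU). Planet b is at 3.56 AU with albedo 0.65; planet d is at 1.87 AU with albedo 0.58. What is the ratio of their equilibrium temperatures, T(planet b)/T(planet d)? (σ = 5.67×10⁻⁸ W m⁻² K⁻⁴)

T_eq = [S₀(1−A)/(4σd²)]^(1/4), so T ∝ (1−A)^(1/4) / √d.
T₁ = [1361×0.35/(4×5.67×10⁻⁸×3.56²)]^(1/4) = 113.46 K.
T₂ = [1361×0.42/(4×5.67×10⁻⁸×1.87²)]^(1/4) = 163.85 K.

T₁/T₂ ≈ 0.692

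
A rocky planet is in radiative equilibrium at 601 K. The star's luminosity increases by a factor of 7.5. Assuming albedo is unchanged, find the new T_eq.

T_eq ∝ L^(1/4) · d^(−1/2).
T′ = 601 × 7.5^(1/4) = 995 K.

T_eq ≈ 995 K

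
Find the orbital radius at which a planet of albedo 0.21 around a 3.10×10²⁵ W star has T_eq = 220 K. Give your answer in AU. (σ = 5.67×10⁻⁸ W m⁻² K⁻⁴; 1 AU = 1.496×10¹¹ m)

From T_eq⁴ = L(1−A)/(16πσd²): d = √[L(1−A)/(16πσT_eq⁴)].
d = √[3.10×10²⁵ × 0.79 / (16π × 5.67×10⁻⁸ × (220)⁴)] = 6.06×10¹⁰ m = 0.405 AU.

d ≈ 0.405 AU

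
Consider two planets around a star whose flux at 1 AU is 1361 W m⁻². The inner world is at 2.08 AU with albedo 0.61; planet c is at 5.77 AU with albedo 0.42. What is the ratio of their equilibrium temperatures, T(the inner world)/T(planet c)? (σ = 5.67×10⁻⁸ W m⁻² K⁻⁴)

T₁/T₂ ≈ 1.508

T_eq = [S₀(1−A)/(4σd²)]^(1/4), so T ∝ (1−A)^(1/4) / √d.
T₁ = [1361×0.39/(4×5.67×10⁻⁸×2.08²)]^(1/4) = 152.51 K.
T₂ = [1361×0.58/(4×5.67×10⁻⁸×5.77²)]^(1/4) = 101.12 K.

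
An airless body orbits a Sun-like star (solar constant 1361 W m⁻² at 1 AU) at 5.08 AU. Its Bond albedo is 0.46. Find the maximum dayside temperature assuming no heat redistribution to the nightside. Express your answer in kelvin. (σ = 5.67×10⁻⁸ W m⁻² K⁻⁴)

T_ss ≈ 150 K

Flux at 5.08 AU: S = 1361/5.08² = 52.7 W m⁻².
With no redistribution each surface element balances locally: S(1−A) = σT⁴.
T = [52.7 × 0.54 / 5.67×10⁻⁸]^(1/4) = (5.02×10⁸)^(1/4) = 150 K.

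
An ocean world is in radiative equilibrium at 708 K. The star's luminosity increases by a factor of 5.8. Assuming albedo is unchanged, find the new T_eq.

T_eq ≈ 1100 K

T_eq ∝ L^(1/4) · d^(−1/2).
T′ = 708 × 5.8^(1/4) = 1100 K.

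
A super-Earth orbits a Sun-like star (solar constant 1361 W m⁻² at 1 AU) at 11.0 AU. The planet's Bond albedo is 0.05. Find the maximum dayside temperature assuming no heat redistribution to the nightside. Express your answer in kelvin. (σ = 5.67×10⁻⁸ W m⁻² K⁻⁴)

Flux at 11.0 AU: S = 1361/11.0² = 11.2 W m⁻².
With no redistribution each surface element balances locally: S(1−A) = σT⁴.
T = [11.2 × 0.95 / 5.67×10⁻⁸]^(1/4) = (1.88×10⁸)^(1/4) = 117 K.

T_ss ≈ 117 K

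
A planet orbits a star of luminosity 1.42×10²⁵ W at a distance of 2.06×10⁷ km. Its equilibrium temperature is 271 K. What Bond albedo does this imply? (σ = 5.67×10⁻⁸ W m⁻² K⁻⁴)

d = 2.06×10⁷ km = 2.06×10¹⁰ m.
Flux: S = L/(4πd²) = 1.42×10²⁵/(4π×(2.06×10¹⁰)²) = 2660 W m⁻².
From T_eq⁴ = S(1−A)/(4σ): 1−A = 4σT_eq⁴/S.
1−A = 4 × 5.67×10⁻⁸ × (271)⁴ / 2660 = 0.459.

A ≈ 0.54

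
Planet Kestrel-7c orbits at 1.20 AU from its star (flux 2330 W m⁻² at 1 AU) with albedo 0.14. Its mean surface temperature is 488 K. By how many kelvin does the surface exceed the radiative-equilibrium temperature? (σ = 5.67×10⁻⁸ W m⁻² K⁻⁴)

S = 2330/1.20² = 1618 W m⁻².
T_eq = [S(1−A)/(4σ)]^(1/4) = [1618×0.86/(4×5.67×10⁻⁸)]^(1/4) = 279.9 K.
ΔT = T_surf − T_eq = 488 − 279.9.

ΔT ≈ 208.1 K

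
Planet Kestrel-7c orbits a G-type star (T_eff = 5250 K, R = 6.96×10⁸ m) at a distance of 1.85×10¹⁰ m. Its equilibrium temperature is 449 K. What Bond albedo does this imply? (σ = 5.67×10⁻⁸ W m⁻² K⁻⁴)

L = 4πR_⋆²σT_⋆⁴ = 4π(6.96×10⁸)² × 5.67×10⁻⁸ × (5250)⁴ = 2.62×10²⁶ W.
S = L/(4πd²) = 6.10×10⁴ W m⁻².
From T_eq⁴ = S(1−A)/(4σ): 1−A = 4σT_eq⁴/S.
1−A = 4 × 5.67×10⁻⁸ × (449)⁴ / 6.10×10⁴ = 0.151.

A ≈ 0.85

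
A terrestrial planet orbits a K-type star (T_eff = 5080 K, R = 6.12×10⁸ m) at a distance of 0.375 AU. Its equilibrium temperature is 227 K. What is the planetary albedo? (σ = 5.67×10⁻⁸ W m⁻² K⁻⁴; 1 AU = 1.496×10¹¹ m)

d = 0.375 AU = 5.61×10¹⁰ m.
L = 4πR_⋆²σT_⋆⁴ = 4π(6.12×10⁸)² × 5.67×10⁻⁸ × (5080)⁴ = 1.78×10²⁶ W.
S = L/(4πd²) = 4490 W m⁻².
From T_eq⁴ = S(1−A)/(4σ): 1−A = 4σT_eq⁴/S.
1−A = 4 × 5.67×10⁻⁸ × (227)⁴ / 4490 = 0.134.

A ≈ 0.87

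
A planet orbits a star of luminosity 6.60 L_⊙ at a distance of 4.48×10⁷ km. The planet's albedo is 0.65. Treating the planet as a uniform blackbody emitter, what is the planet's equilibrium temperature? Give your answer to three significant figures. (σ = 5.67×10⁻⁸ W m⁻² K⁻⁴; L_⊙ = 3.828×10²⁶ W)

d = 4.48×10⁷ km = 4.48×10¹⁰ m.
L = 6.60 × 3.828×10²⁶ = 2.53×10²⁷ W.
Flux: S = L/(4πd²) = 2.53×10²⁷/(4π×(4.48×10¹⁰)²) = 1.00×10⁵ W m⁻².
Energy balance: absorbed = emitted ⇒ πR²·S(1−A) = 4πR²·σT_eq⁴, so T_eq⁴ = S(1−A)/(4σ).
T_eq = [1.00×10⁵ × 0.35 / (4 × 5.67×10⁻⁸)]^(1/4) = (1.55×10¹¹)^(1/4) = 627 K.

T_eq ≈ 627 K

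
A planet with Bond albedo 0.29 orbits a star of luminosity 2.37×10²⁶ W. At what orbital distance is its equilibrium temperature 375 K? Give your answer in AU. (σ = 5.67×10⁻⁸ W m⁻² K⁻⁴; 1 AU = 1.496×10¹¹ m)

From T_eq⁴ = L(1−A)/(16πσd²): d = √[L(1−A)/(16πσT_eq⁴)].
d = √[2.37×10²⁶ × 0.71 / (16π × 5.67×10⁻⁸ × (375)⁴)] = 5.46×10¹⁰ m = 0.365 AU.

d ≈ 0.365 AU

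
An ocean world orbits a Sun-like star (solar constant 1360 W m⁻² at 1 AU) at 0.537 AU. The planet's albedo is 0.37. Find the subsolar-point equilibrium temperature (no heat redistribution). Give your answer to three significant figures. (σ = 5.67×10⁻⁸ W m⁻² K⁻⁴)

T_ss ≈ 478 K

Flux at 0.537 AU: S = 1360/0.537² = 4720 W m⁻².
At the subsolar point the surface absorbs S(1−A) and emits σT⁴ per unit area — no factor of 4, since only the local patch is in balance.
T = [4720 × 0.63 / 5.67×10⁻⁸]^(1/4) = (5.24×10¹⁰)^(1/4) = 478 K.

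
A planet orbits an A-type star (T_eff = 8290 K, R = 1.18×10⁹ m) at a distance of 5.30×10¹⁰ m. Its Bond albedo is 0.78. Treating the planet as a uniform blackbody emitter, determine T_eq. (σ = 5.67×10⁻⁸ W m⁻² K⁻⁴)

T_eq ≈ 599 K

L = 4πR_⋆²σT_⋆⁴ = 4π(1.18×10⁹)² × 5.67×10⁻⁸ × (8290)⁴ = 4.69×10²⁷ W.
S = L/(4πd²) = 1.33×10⁵ W m⁻².
Energy balance: absorbed = emitted ⇒ πR²·S(1−A) = 4πR²·σT_eq⁴, so T_eq⁴ = S(1−A)/(4σ).
T_eq = [1.33×10⁵ × 0.22 / (4 × 5.67×10⁻⁸)]^(1/4) = (1.29×10¹¹)^(1/4) = 599 K.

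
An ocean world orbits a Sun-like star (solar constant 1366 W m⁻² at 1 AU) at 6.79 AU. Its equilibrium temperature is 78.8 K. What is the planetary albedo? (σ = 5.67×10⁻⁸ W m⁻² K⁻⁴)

Flux at 6.79 AU: S = 1366/6.79² = 29.6 W m⁻².
From T_eq⁴ = S(1−A)/(4σ): 1−A = 4σT_eq⁴/S.
1−A = 4 × 5.67×10⁻⁸ × (78.8)⁴ / 29.6 = 0.295.

A ≈ 0.70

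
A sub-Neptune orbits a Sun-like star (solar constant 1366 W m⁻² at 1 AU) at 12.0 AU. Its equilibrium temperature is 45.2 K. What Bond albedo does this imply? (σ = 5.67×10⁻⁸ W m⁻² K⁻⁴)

Flux at 12.0 AU: S = 1366/12.0² = 9.49 W m⁻².
From T_eq⁴ = S(1−A)/(4σ): 1−A = 4σT_eq⁴/S.
1−A = 4 × 5.67×10⁻⁸ × (45.2)⁴ / 9.49 = 0.100.

A ≈ 0.90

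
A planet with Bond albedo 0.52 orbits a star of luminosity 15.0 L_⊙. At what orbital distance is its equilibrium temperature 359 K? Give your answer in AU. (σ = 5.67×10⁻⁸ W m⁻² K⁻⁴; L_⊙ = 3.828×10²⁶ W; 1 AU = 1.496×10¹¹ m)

d ≈ 1.61 AU

L = 15.0 × 3.828×10²⁶ = 5.74×10²⁷ W.
From T_eq⁴ = L(1−A)/(16πσd²): d = √[L(1−A)/(16πσT_eq⁴)].
d = √[5.74×10²⁷ × 0.48 / (16π × 5.67×10⁻⁸ × (359)⁴)] = 2.41×10¹¹ m = 1.61 AU.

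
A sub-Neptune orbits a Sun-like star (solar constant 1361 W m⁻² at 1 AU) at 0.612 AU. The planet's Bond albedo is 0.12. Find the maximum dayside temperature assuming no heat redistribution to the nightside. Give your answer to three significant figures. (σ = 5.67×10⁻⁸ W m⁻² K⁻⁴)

Flux at 0.612 AU: S = 1361/0.612² = 3630 W m⁻².
With no redistribution each surface element balances locally: S(1−A) = σT⁴.
T = [3630 × 0.88 / 5.67×10⁻⁸]^(1/4) = (5.64×10¹⁰)^(1/4) = 487 K.

T_ss ≈ 487 K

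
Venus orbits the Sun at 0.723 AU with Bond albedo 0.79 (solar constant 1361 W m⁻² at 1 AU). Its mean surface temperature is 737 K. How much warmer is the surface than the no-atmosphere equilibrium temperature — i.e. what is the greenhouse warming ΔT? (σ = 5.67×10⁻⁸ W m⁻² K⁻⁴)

ΔT ≈ 515.4 K

S = 1361/0.723² = 2604 W m⁻².
T_eq = [S(1−A)/(4σ)]^(1/4) = [2604×0.21/(4×5.67×10⁻⁸)]^(1/4) = 221.6 K.
ΔT = T_surf − T_eq = 737 − 221.6.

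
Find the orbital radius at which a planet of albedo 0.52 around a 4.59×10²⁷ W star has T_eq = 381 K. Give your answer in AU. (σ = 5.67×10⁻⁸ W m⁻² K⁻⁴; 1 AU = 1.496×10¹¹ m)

d ≈ 1.28 AU

From T_eq⁴ = L(1−A)/(16πσd²): d = √[L(1−A)/(16πσT_eq⁴)].
d = √[4.59×10²⁷ × 0.48 / (16π × 5.67×10⁻⁸ × (381)⁴)] = 1.92×10¹¹ m = 1.28 AU.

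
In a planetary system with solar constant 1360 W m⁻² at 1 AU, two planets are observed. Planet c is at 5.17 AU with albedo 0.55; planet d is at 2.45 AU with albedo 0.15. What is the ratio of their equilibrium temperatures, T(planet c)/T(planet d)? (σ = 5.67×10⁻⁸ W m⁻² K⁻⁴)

T_eq = [S₀(1−A)/(4σd²)]^(1/4), so T ∝ (1−A)^(1/4) / √d.
T₁ = [1360×0.45/(4×5.67×10⁻⁸×5.17²)]^(1/4) = 100.24 K.
T₂ = [1360×0.85/(4×5.67×10⁻⁸×2.45²)]^(1/4) = 170.70 K.

T₁/T₂ ≈ 0.587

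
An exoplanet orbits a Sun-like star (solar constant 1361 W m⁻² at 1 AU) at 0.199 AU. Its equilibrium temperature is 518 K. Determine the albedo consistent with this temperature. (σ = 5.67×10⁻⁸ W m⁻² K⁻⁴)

Flux at 0.199 AU: S = 1361/0.199² = 3.44×10⁴ W m⁻².
From T_eq⁴ = S(1−A)/(4σ): 1−A = 4σT_eq⁴/S.
1−A = 4 × 5.67×10⁻⁸ × (518)⁴ / 3.44×10⁴ = 0.475.

A ≈ 0.52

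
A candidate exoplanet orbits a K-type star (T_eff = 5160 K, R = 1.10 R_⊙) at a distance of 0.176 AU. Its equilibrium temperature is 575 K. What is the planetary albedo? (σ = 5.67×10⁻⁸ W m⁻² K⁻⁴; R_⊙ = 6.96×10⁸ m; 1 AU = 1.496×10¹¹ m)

R_⋆ = 1.10 × 6.96×10⁸ = 7.66×10⁸ m.
d = 0.176 AU = 2.63×10¹⁰ m.
L = 4πR_⋆²σT_⋆⁴ = 4π(7.66×10⁸)² × 5.67×10⁻⁸ × (5160)⁴ = 2.96×10²⁶ W.
S = L/(4πd²) = 3.40×10⁴ W m⁻².
From T_eq⁴ = S(1−A)/(4σ): 1−A = 4σT_eq⁴/S.
1−A = 4 × 5.67×10⁻⁸ × (575)⁴ / 3.40×10⁴ = 0.729.

A ≈ 0.27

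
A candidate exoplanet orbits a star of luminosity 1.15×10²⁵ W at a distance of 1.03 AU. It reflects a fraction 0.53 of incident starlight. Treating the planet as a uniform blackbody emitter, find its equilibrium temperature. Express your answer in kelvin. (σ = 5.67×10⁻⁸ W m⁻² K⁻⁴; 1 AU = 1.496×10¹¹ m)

T_eq ≈ 94.5 K

d = 1.03 AU = 1.54×10¹¹ m.
Flux: S = L/(4πd²) = 1.15×10²⁵/(4π×(1.54×10¹¹)²) = 38.5 W m⁻².
Energy balance: absorbed = emitted ⇒ πR²·S(1−A) = 4πR²·σT_eq⁴, so T_eq⁴ = S(1−A)/(4σ).
T_eq = [38.5 × 0.47 / (4 × 5.67×10⁻⁸)]^(1/4) = (7.99×10⁷)^(1/4) = 94.5 K.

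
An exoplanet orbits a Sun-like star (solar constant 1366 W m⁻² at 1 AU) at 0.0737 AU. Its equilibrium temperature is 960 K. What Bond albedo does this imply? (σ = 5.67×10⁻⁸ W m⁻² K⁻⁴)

A ≈ 0.23

Flux at 0.0737 AU: S = 1366/0.0737² = 2.51×10⁵ W m⁻².
From T_eq⁴ = S(1−A)/(4σ): 1−A = 4σT_eq⁴/S.
1−A = 4 × 5.67×10⁻⁸ × (960)⁴ / 2.51×10⁵ = 0.766.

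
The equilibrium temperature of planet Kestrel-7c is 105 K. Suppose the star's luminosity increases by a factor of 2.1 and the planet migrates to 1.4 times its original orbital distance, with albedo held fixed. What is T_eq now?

T_eq ≈ 107 K

T_eq ∝ L^(1/4) · d^(−1/2).
T′ = 105 × 2.1^(1/4) / 1.4^(1/2) = 107 K.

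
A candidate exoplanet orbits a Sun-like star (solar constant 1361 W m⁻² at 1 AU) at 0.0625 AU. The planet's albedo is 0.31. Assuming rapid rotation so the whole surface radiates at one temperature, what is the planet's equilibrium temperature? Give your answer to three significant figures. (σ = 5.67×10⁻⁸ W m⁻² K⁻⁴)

Flux at 0.0625 AU: S = 1361/0.0625² = 3.48×10⁵ W m⁻².
Energy balance: absorbed = emitted ⇒ πR²·S(1−A) = 4πR²·σT_eq⁴, so T_eq⁴ = S(1−A)/(4σ).
T_eq = [3.48×10⁵ × 0.69 / (4 × 5.67×10⁻⁸)]^(1/4) = (1.06×10¹²)^(1/4) = 1010 K.

T_eq ≈ 1010 K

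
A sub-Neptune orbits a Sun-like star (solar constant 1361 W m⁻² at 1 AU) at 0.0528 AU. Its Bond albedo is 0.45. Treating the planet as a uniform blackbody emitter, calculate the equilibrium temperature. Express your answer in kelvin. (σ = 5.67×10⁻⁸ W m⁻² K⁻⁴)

T_eq ≈ 1040 K

Flux at 0.0528 AU: S = 1361/0.0528² = 4.88×10⁵ W m⁻².
Energy balance: absorbed = emitted ⇒ πR²·S(1−A) = 4πR²·σT_eq⁴, so T_eq⁴ = S(1−A)/(4σ).
T_eq = [4.88×10⁵ × 0.55 / (4 × 5.67×10⁻⁸)]^(1/4) = (1.18×10¹²)^(1/4) = 1040 K.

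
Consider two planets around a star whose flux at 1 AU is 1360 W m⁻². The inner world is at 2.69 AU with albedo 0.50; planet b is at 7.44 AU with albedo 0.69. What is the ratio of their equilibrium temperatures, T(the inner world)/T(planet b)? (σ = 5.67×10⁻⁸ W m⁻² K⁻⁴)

T₁/T₂ ≈ 1.874

T_eq = [S₀(1−A)/(4σd²)]^(1/4), so T ∝ (1−A)^(1/4) / √d.
T₁ = [1360×0.50/(4×5.67×10⁻⁸×2.69²)]^(1/4) = 142.67 K.
T₂ = [1360×0.31/(4×5.67×10⁻⁸×7.44²)]^(1/4) = 76.13 K.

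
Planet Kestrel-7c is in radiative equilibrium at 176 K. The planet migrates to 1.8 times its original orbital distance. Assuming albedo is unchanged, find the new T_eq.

T_eq ≈ 131 K

T_eq ∝ L^(1/4) · d^(−1/2).
T′ = 176 / 1.8^(1/2) = 131 K.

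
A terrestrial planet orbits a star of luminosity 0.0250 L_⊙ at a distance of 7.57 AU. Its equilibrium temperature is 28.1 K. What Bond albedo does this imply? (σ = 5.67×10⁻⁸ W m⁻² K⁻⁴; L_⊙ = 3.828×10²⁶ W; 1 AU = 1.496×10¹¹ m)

A ≈ 0.76

d = 7.57 AU = 1.13×10¹² m.
L = 0.0250 × 3.828×10²⁶ = 9.57×10²⁴ W.
Flux: S = L/(4πd²) = 9.57×10²⁴/(4π×(1.13×10¹²)²) = 0.594 W m⁻².
From T_eq⁴ = S(1−A)/(4σ): 1−A = 4σT_eq⁴/S.
1−A = 4 × 5.67×10⁻⁸ × (28.1)⁴ / 0.594 = 0.238.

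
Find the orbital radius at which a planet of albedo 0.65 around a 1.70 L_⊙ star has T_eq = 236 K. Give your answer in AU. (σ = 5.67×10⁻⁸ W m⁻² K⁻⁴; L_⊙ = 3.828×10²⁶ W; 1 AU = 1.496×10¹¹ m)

d ≈ 1.07 AU

L = 1.70 × 3.828×10²⁶ = 6.51×10²⁶ W.
From T_eq⁴ = L(1−A)/(16πσd²): d = √[L(1−A)/(16πσT_eq⁴)].
d = √[6.51×10²⁶ × 0.35 / (16π × 5.67×10⁻⁸ × (236)⁴)] = 1.61×10¹¹ m = 1.07 AU.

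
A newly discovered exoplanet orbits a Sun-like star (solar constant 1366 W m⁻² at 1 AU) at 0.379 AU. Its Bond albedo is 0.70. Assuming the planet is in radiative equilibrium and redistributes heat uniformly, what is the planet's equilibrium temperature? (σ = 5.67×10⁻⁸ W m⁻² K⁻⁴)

T_eq ≈ 335 K

Flux at 0.379 AU: S = 1366/0.379² = 9510 W m⁻².
Energy balance: absorbed = emitted ⇒ πR²·S(1−A) = 4πR²·σT_eq⁴, so T_eq⁴ = S(1−A)/(4σ).
T_eq = [9510 × 0.30 / (4 × 5.67×10⁻⁸)]^(1/4) = (1.26×10¹⁰)^(1/4) = 335 K.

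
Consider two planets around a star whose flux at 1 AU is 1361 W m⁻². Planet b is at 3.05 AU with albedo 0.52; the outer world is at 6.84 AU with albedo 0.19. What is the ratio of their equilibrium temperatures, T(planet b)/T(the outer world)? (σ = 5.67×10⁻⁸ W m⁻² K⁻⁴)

T₁/T₂ ≈ 1.314

T_eq = [S₀(1−A)/(4σd²)]^(1/4), so T ∝ (1−A)^(1/4) / √d.
T₁ = [1361×0.48/(4×5.67×10⁻⁸×3.05²)]^(1/4) = 132.65 K.
T₂ = [1361×0.81/(4×5.67×10⁻⁸×6.84²)]^(1/4) = 100.96 K.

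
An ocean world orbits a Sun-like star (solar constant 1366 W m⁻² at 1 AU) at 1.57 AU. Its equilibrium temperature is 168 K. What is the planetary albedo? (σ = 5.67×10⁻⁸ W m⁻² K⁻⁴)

Flux at 1.57 AU: S = 1366/1.57² = 554 W m⁻².
From T_eq⁴ = S(1−A)/(4σ): 1−A = 4σT_eq⁴/S.
1−A = 4 × 5.67×10⁻⁸ × (168)⁴ / 554 = 0.326.

A ≈ 0.67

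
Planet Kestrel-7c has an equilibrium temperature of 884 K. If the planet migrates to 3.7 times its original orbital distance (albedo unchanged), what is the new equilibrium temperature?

T_eq ∝ L^(1/4) · d^(−1/2).
T′ = 884 / 3.7^(1/2) = 460 K.

T_eq ≈ 460 K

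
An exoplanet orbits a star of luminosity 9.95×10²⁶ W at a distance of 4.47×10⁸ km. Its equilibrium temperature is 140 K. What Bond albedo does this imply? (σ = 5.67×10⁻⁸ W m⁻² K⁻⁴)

d = 4.47×10⁸ km = 4.47×10¹¹ m.
Flux: S = L/(4πd²) = 9.95×10²⁶/(4π×(4.47×10¹¹)²) = 396 W m⁻².
From T_eq⁴ = S(1−A)/(4σ): 1−A = 4σT_eq⁴/S.
1−A = 4 × 5.67×10⁻⁸ × (140)⁴ / 396 = 0.220.

A ≈ 0.78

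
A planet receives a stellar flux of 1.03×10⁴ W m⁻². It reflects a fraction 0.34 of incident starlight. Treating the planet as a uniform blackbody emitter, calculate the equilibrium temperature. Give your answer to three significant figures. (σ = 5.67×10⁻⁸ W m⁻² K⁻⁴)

T_eq ≈ 416 K

Energy balance: absorbed = emitted ⇒ πR²·S(1−A) = 4πR²·σT_eq⁴, so T_eq⁴ = S(1−A)/(4σ).
T_eq = [1.03×10⁴ × 0.66 / (4 × 5.67×10⁻⁸)]^(1/4) = (3.00×10¹⁰)^(1/4) = 416 K.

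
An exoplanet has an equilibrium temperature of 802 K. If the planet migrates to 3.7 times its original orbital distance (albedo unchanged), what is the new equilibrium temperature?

T_eq ∝ L^(1/4) · d^(−1/2).
T′ = 802 / 3.7^(1/2) = 417 K.

T_eq ≈ 417 K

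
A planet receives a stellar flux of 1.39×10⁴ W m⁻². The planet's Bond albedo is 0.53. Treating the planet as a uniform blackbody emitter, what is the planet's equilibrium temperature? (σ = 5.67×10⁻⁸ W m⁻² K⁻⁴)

Energy balance: absorbed = emitted ⇒ πR²·S(1−A) = 4πR²·σT_eq⁴, so T_eq⁴ = S(1−A)/(4σ).
T_eq = [1.39×10⁴ × 0.47 / (4 × 5.67×10⁻⁸)]^(1/4) = (2.88×10¹⁰)^(1/4) = 412 K.

T_eq ≈ 412 K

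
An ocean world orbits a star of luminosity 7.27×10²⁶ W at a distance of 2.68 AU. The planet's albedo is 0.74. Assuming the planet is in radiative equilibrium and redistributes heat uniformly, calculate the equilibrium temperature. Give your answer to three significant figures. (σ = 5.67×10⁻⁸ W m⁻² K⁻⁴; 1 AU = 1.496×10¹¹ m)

d = 2.68 AU = 4.01×10¹¹ m.
Flux: S = L/(4πd²) = 7.27×10²⁶/(4π×(4.01×10¹¹)²) = 360 W m⁻².
Energy balance: absorbed = emitted ⇒ πR²·S(1−A) = 4πR²·σT_eq⁴, so T_eq⁴ = S(1−A)/(4σ).
T_eq = [360 × 0.26 / (4 × 5.67×10⁻⁸)]^(1/4) = (4.13×10⁸)^(1/4) = 143 K.

T_eq ≈ 143 K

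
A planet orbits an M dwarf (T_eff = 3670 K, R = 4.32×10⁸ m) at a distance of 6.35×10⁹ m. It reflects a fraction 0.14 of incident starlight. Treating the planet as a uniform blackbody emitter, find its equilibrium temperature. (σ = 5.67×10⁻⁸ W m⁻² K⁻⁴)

T_eq ≈ 652 K

L = 4πR_⋆²σT_⋆⁴ = 4π(4.32×10⁸)² × 5.67×10⁻⁸ × (3670)⁴ = 2.41×10²⁵ W.
S = L/(4πd²) = 4.76×10⁴ W m⁻².
Energy balance: absorbed = emitted ⇒ πR²·S(1−A) = 4πR²·σT_eq⁴, so T_eq⁴ = S(1−A)/(4σ).
T_eq = [4.76×10⁴ × 0.86 / (4 × 5.67×10⁻⁸)]^(1/4) = (1.81×10¹¹)^(1/4) = 652 K.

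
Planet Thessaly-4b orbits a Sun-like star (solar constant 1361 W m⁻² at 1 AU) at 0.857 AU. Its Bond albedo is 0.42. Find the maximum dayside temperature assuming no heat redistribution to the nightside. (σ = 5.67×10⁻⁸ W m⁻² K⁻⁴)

T_ss ≈ 371 K

Flux at 0.857 AU: S = 1361/0.857² = 1850 W m⁻².
With no redistribution each surface element balances locally: S(1−A) = σT⁴.
T = [1850 × 0.58 / 5.67×10⁻⁸]^(1/4) = (1.90×10¹⁰)^(1/4) = 371 K.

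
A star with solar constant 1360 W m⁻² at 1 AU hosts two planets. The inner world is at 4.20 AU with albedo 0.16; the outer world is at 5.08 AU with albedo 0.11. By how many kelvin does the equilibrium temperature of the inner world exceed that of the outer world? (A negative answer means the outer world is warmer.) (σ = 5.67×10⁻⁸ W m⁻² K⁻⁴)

T_eq = [S₀(1−A)/(4σd²)]^(1/4), so T ∝ (1−A)^(1/4) / √d.
T₁ = [1360×0.84/(4×5.67×10⁻⁸×4.20²)]^(1/4) = 129.99 K.
T₂ = [1360×0.89/(4×5.67×10⁻⁸×5.08²)]^(1/4) = 119.92 K.

ΔT ≈ 10.1 K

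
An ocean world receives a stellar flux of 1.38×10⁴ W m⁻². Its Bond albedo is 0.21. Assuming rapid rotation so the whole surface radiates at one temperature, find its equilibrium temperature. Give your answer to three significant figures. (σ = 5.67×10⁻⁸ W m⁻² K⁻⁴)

Energy balance: absorbed = emitted ⇒ πR²·S(1−A) = 4πR²·σT_eq⁴, so T_eq⁴ = S(1−A)/(4σ).
T_eq = [1.38×10⁴ × 0.79 / (4 × 5.67×10⁻⁸)]^(1/4) = (4.81×10¹⁰)^(1/4) = 468 K.

T_eq ≈ 468 K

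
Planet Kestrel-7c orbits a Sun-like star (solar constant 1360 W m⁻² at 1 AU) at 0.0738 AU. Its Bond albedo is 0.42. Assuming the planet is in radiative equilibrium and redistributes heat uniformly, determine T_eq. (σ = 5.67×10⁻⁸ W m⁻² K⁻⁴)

Flux at 0.0738 AU: S = 1360/0.0738² = 2.50×10⁵ W m⁻².
Energy balance: absorbed = emitted ⇒ πR²·S(1−A) = 4πR²·σT_eq⁴, so T_eq⁴ = S(1−A)/(4σ).
T_eq = [2.50×10⁵ × 0.58 / (4 × 5.67×10⁻⁸)]^(1/4) = (6.39×10¹¹)^(1/4) = 894 K.

T_eq ≈ 894 K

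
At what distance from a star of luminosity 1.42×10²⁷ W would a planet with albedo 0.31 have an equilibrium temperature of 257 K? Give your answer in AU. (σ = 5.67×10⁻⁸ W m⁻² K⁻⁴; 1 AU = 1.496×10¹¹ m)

From T_eq⁴ = L(1−A)/(16πσd²): d = √[L(1−A)/(16πσT_eq⁴)].
d = √[1.42×10²⁷ × 0.69 / (16π × 5.67×10⁻⁸ × (257)⁴)] = 2.81×10¹¹ m = 1.88 AU.

d ≈ 1.88 AU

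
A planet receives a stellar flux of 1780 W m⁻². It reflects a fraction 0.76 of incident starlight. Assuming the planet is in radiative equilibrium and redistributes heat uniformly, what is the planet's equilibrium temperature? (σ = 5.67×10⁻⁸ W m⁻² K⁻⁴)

T_eq ≈ 208 K

Energy balance: absorbed = emitted ⇒ πR²·S(1−A) = 4πR²·σT_eq⁴, so T_eq⁴ = S(1−A)/(4σ).
T_eq = [1780 × 0.24 / (4 × 5.67×10⁻⁸)]^(1/4) = (1.88×10⁹)^(1/4) = 208 K.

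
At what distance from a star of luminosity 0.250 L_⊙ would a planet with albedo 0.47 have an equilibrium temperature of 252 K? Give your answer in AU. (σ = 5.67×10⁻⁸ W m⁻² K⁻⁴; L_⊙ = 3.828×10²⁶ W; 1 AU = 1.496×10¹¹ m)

d ≈ 0.444 AU

L = 0.250 × 3.828×10²⁶ = 9.57×10²⁵ W.
From T_eq⁴ = L(1−A)/(16πσd²): d = √[L(1−A)/(16πσT_eq⁴)].
d = √[9.57×10²⁵ × 0.53 / (16π × 5.67×10⁻⁸ × (252)⁴)] = 6.64×10¹⁰ m = 0.444 AU.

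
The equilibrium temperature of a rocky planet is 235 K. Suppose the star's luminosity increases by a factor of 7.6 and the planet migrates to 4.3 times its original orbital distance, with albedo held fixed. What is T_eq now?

T_eq ∝ L^(1/4) · d^(−1/2).
T′ = 235 × 7.6^(1/4) / 4.3^(1/2) = 188 K.

T_eq ≈ 188 K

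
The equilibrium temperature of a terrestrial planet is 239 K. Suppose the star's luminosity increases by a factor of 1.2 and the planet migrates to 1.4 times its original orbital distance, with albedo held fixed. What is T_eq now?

T_eq ≈ 211 K

T_eq ∝ L^(1/4) · d^(−1/2).
T′ = 239 × 1.2^(1/4) / 1.4^(1/2) = 211 K.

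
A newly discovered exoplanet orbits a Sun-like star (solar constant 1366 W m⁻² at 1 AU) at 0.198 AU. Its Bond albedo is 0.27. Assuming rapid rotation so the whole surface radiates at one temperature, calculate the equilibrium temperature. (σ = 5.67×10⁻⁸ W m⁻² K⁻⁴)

Flux at 0.198 AU: S = 1366/0.198² = 3.48×10⁴ W m⁻².
Energy balance: absorbed = emitted ⇒ πR²·S(1−A) = 4πR²·σT_eq⁴, so T_eq⁴ = S(1−A)/(4σ).
T_eq = [3.48×10⁴ × 0.73 / (4 × 5.67×10⁻⁸)]^(1/4) = (1.12×10¹¹)^(1/4) = 579 K.

T_eq ≈ 579 K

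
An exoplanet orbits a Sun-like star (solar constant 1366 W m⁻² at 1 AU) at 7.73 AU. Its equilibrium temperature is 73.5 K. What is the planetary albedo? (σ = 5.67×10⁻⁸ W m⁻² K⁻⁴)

A ≈ 0.71

Flux at 7.73 AU: S = 1366/7.73² = 22.9 W m⁻².
From T_eq⁴ = S(1−A)/(4σ): 1−A = 4σT_eq⁴/S.
1−A = 4 × 5.67×10⁻⁸ × (73.5)⁴ / 22.9 = 0.290.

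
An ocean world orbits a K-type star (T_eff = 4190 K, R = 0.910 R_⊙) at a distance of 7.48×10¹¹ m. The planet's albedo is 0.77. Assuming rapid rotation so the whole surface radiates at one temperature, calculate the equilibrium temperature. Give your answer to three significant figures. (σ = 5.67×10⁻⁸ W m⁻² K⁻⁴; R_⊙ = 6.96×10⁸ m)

T_eq ≈ 59.7 K

R_⋆ = 0.910 × 6.96×10⁸ = 6.33×10⁸ m.
L = 4πR_⋆²σT_⋆⁴ = 4π(6.33×10⁸)² × 5.67×10⁻⁸ × (4190)⁴ = 8.81×10²⁵ W.
S = L/(4πd²) = 12.5 W m⁻².
Energy balance: absorbed = emitted ⇒ πR²·S(1−A) = 4πR²·σT_eq⁴, so T_eq⁴ = S(1−A)/(4σ).
T_eq = [12.5 × 0.23 / (4 × 5.67×10⁻⁸)]^(1/4) = (1.27×10⁷)^(1/4) = 59.7 K.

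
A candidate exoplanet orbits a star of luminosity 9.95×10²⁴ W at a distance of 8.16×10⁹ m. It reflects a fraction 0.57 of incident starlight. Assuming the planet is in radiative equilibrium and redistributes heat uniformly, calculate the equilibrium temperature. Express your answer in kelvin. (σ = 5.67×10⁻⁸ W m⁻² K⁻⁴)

T_eq ≈ 387 K

Flux: S = L/(4πd²) = 9.95×10²⁴/(4π×(8.16×10⁹)²) = 1.19×10⁴ W m⁻².
Energy balance: absorbed = emitted ⇒ πR²·S(1−A) = 4πR²·σT_eq⁴, so T_eq⁴ = S(1−A)/(4σ).
T_eq = [1.19×10⁴ × 0.43 / (4 × 5.67×10⁻⁸)]^(1/4) = (2.25×10¹⁰)^(1/4) = 387 K.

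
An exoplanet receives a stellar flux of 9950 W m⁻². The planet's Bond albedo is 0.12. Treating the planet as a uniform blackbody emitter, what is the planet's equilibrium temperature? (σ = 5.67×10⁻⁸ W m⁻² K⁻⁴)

T_eq ≈ 443 K

Energy balance: absorbed = emitted ⇒ πR²·S(1−A) = 4πR²·σT_eq⁴, so T_eq⁴ = S(1−A)/(4σ).
T_eq = [9950 × 0.88 / (4 × 5.67×10⁻⁸)]^(1/4) = (3.86×10¹⁰)^(1/4) = 443 K.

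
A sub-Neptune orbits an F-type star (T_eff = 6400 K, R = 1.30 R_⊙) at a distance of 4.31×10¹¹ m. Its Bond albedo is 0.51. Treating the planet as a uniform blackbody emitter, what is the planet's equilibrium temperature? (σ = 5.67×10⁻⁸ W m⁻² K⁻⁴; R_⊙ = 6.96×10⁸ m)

T_eq ≈ 173 K

R_⋆ = 1.30 × 6.96×10⁸ = 9.05×10⁸ m.
L = 4πR_⋆²σT_⋆⁴ = 4π(9.05×10⁸)² × 5.67×10⁻⁸ × (6400)⁴ = 9.79×10²⁶ W.
S = L/(4πd²) = 419 W m⁻².
Energy balance: absorbed = emitted ⇒ πR²·S(1−A) = 4πR²·σT_eq⁴, so T_eq⁴ = S(1−A)/(4σ).
T_eq = [419 × 0.49 / (4 × 5.67×10⁻⁸)]^(1/4) = (9.06×10⁸)^(1/4) = 173 K.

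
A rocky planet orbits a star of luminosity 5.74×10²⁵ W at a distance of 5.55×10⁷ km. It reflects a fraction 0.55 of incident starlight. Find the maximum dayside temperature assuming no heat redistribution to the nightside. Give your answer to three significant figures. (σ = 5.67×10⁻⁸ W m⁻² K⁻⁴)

T_ss ≈ 329 K

d = 5.55×10⁷ km = 5.55×10¹⁰ m.
Flux: S = L/(4πd²) = 5.74×10²⁵/(4π×(5.55×10¹⁰)²) = 1480 W m⁻².
With no redistribution each surface element balances locally: S(1−A) = σT⁴.
T = [1480 × 0.45 / 5.67×10⁻⁸]^(1/4) = (1.18×10¹⁰)^(1/4) = 329 K.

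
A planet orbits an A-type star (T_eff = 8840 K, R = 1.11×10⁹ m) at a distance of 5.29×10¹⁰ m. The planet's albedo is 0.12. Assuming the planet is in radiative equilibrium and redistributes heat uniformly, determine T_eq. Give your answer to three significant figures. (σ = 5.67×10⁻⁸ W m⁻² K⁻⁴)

L = 4πR_⋆²σT_⋆⁴ = 4π(1.11×10⁹)² × 5.67×10⁻⁸ × (8840)⁴ = 5.36×10²⁷ W.
S = L/(4πd²) = 1.52×10⁵ W m⁻².
Energy balance: absorbed = emitted ⇒ πR²·S(1−A) = 4πR²·σT_eq⁴, so T_eq⁴ = S(1−A)/(4σ).
T_eq = [1.52×10⁵ × 0.88 / (4 × 5.67×10⁻⁸)]^(1/4) = (5.92×10¹¹)^(1/4) = 877 K.

T_eq ≈ 877 K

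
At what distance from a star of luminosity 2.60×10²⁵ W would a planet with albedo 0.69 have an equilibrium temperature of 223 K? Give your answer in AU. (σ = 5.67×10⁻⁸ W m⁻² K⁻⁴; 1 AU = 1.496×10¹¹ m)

From T_eq⁴ = L(1−A)/(16πσd²): d = √[L(1−A)/(16πσT_eq⁴)].
d = √[2.60×10²⁵ × 0.31 / (16π × 5.67×10⁻⁸ × (223)⁴)] = 3.38×10¹⁰ m = 0.226 AU.

d ≈ 0.226 AU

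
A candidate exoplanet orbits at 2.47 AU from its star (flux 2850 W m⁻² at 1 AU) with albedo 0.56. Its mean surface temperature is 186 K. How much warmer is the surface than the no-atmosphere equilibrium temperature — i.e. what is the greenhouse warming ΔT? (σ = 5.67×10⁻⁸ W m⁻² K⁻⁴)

ΔT ≈ 12.5 K

S = 2850/2.47² = 467.1 W m⁻².
T_eq = [S(1−A)/(4σ)]^(1/4) = [467.1×0.44/(4×5.67×10⁻⁸)]^(1/4) = 173.5 K.
ΔT = T_surf − T_eq = 186 − 173.5.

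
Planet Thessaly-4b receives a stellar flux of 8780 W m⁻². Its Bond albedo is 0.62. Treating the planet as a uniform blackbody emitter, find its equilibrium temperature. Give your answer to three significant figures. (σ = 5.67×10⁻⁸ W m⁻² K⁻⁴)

Energy balance: absorbed = emitted ⇒ πR²·S(1−A) = 4πR²·σT_eq⁴, so T_eq⁴ = S(1−A)/(4σ).
T_eq = [8780 × 0.38 / (4 × 5.67×10⁻⁸)]^(1/4) = (1.47×10¹⁰)^(1/4) = 348 K.

T_eq ≈ 348 K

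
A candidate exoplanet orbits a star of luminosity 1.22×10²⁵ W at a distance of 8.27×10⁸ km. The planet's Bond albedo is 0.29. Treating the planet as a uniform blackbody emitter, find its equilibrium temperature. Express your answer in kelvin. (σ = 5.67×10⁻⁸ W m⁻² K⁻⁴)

T_eq ≈ 45.9 K

d = 8.27×10⁸ km = 8.27×10¹¹ m.
Flux: S = L/(4πd²) = 1.22×10²⁵/(4π×(8.27×10¹¹)²) = 1.42 W m⁻².
Energy balance: absorbed = emitted ⇒ πR²·S(1−A) = 4πR²·σT_eq⁴, so T_eq⁴ = S(1−A)/(4σ).
T_eq = [1.42 × 0.71 / (4 × 5.67×10⁻⁸)]^(1/4) = (4.44×10⁶)^(1/4) = 45.9 K.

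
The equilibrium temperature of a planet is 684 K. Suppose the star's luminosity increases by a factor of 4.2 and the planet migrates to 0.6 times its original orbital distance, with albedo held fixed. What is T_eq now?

T_eq ∝ L^(1/4) · d^(−1/2).
T′ = 684 × 4.2^(1/4) / 0.6^(1/2) = 1260 K.

T_eq ≈ 1260 K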